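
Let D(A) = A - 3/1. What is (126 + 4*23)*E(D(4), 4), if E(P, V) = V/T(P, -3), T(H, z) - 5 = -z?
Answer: 109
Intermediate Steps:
D(A) = -3 + A (D(A) = A - 3*1 = A - 3 = -3 + A)
T(H, z) = 5 - z
E(P, V) = V/8 (E(P, V) = V/(5 - 1*(-3)) = V/(5 + 3) = V/8)
(126 + 4*23)*E(D(4), 4) = (126 + 4*23)*((1/8)*4) = (126 + 92)*(1/2) = 218*(1/2) = 109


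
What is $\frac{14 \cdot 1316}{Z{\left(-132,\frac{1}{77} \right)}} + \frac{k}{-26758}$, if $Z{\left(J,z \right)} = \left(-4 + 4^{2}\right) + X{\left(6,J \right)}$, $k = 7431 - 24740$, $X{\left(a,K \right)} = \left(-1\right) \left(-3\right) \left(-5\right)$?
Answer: $- \frac{492937465}{80274} \approx -6140.7$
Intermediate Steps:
$X{\left(a,K \right)} = -15$ ($X{\left(a,K \right)} = 3 \left(-5\right) = -15$)
$k = -17309$ ($k = 7431 - 24740 = -17309$)
$Z{\left(J,z \right)} = -3$ ($Z{\left(J,z \right)} = \left(-4 + 4^{2}\right) - 15 = \left(-4 + 16\right) - 15 = 12 - 15 = -3$)
$\frac{14 \cdot 1316}{Z{\left(-132,\frac{1}{77} \right)}} + \frac{k}{-26758} = \frac{14 \cdot 1316}{-3} - \frac{17309}{-26758} = 18424 \left(- \frac{1}{3}\right) - - \frac{17309}{26758} = - \frac{18424}{3} + \frac{17309}{26758} = - \frac{492937465}{80274}$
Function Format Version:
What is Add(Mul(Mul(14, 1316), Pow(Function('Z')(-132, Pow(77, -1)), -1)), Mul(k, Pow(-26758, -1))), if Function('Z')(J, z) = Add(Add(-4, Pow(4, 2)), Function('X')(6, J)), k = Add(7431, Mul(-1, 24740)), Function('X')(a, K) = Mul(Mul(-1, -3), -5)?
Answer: Rational(-492937465, 80274) ≈ -6140.7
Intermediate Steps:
Function('X')(a, K) = -15 (Function('X')(a, K) = Mul(3, -5) = -15)
k = -17309 (k = Add(7431, -24740) = -17309)
Function('Z')(J, z) = -3 (Function('Z')(J, z) = Add(Add(-4, Pow(4, 2)), -15) = Add(Add(-4, 16), -15) = Add(12, -15) = -3)
Add(Mul(Mul(14, 1316), Pow(Function('Z')(-132, Pow(77, -1)), -1)), Mul(k, Pow(-26758, -1))) = Add(Mul(Mul(14, 1316), Pow(-3, -1)), Mul(-17309, Pow(-26758, -1))) = Add(Mul(18424, Rational(-1, 3)), Mul(-17309, Rational(-1, 26758))) = Add(Rational(-18424, 3), Rational(17309, 26758)) = Rational(-492937465, 80274)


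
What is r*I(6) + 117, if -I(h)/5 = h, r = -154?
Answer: 4737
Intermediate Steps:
I(h) = -5*h
r*I(6) + 117 = -(-770)*6 + 117 = -154*(-30) + 117 = 4620 + 117 = 4737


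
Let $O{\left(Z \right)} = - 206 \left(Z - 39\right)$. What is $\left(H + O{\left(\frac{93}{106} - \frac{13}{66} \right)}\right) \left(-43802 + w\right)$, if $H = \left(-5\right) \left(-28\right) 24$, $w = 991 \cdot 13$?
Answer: $- \frac{608577625754}{1749} \approx -3.4796 \cdot 10^{8}$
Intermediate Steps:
$w = 12883$
$H = 3360$ ($H = 140 \cdot 24 = 3360$)
$O{\left(Z \right)} = 8034 - 206 Z$ ($O{\left(Z \right)} = - 206 \left(-39 + Z\right) = 8034 - 206 Z$)
$\left(H + O{\left(\frac{93}{106} - \frac{13}{66} \right)}\right) \left(-43802 + w\right) = \left(3360 + \left(8034 - 206 \left(\frac{93}{106} - \frac{13}{66}\right)\right)\right) \left(-43802 + 12883\right) = \left(3360 + \left(8034 - 206 \left(93 \cdot \frac{1}{106} - \frac{13}{66}\right)\right)\right) \left(-30919\right) = \left(3360 + \left(8034 - 206 \left(\frac{93}{106} - \frac{13}{66}\right)\right)\right) \left(-30919\right) = \left(3360 + \left(8034 - \frac{245140}{1749}\right)\right) \left(-30919\right) = \left(3360 + \frac{13806326}{1749}\right) \left(-30919\right) = \frac{19682966}{1749} \left(-30919\right) = - \frac{608577625754}{1749}$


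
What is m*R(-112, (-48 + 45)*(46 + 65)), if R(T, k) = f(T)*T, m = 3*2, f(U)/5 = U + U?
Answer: 752640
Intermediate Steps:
f(U) = 10*U (f(U) = 5*(U + U) = 5*(2*U) = 10*U)
m = 6
R(T, k) = 10*T² (R(T, k) = (10*T)*T = 10*T²)
m*R(-112, (-48 + 45)*(46 + 65)) = 6*(10*(-112)²) = 6*(10*12544) = 6*125440 = 752640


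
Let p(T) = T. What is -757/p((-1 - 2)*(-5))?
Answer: -757/15 ≈ -50.467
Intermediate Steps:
-757/p((-1 - 2)*(-5)) = -757*(-1/(5*(-1 - 2))) = -757/((-3*(-5))) = -757/15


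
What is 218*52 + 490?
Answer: 11826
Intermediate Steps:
218*52 + 490 = 11336 + 490 = 11826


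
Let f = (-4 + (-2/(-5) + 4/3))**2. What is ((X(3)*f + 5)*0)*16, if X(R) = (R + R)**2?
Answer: 0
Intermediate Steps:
X(R) = 4*R**2 (X(R) = (2*R)**2 = 4*R**2)
f = 1156/225 (f = (-4 + (-2*(-1/5) + 4*(1/3)))**2 = (-4 + (2/5 + 4/3))**2 = (-4 + 26/15)**2 = (-34/15)**2 = 1156/225 ≈ 5.1378)
((X(3)*f + 5)*0)*16 = (((4*3**2)*(1156/225) + 5)*0)*16 = (((4*9)*(1156/225) + 5)*0)*16 = ((36*(1156/225) + 5)*0)*16 = ((4624/25 + 5)*0)*16 = ((4749/25)*0)*16 = 0*16 = 0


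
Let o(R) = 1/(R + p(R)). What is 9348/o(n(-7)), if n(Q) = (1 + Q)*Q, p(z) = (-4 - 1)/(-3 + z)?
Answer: 5088428/13 ≈ 3.9142e+5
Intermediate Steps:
p(z) = -5/(-3 + z)
n(Q) = Q*(1 + Q)
o(R) = 1/(R - 5/(-3 + R))
9348/o(n(-7)) = 9348/(((-3 - 7*(1 - 7))/(-5 + (-7*(1 - 7))*(-3 - 7*(1 - 7))))) = 9348/(((-3 - 7*(-6))/(-5 + (-7*(-6))*(-3 - 7*(-6))))) = 9348/(((-3 + 42)/(-5 + 42*(-3 + 42)))) = 9348/((39/(-5 + 42*39))) = 9348/((39/(-5 + 1638))) = 9348/((39/1633)) = 9348/(((1/1633)*39)) = 9348/(39/1633) = 9348*(1633/39) = 5088428/13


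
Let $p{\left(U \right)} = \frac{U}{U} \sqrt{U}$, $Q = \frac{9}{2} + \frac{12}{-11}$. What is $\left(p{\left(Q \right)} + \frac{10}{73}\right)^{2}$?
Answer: $\frac{401875}{117238} + \frac{50 \sqrt{66}}{803} \approx 3.9337$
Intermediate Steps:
$Q = \frac{75}{22}$ ($Q = 9 \cdot \frac{1}{2} + 12 \left(- \frac{1}{11}\right) = \frac{9}{2} - \frac{12}{11} = \frac{75}{22} \approx 3.4091$)
$p{\left(U \right)} = \sqrt{U}$ ($p{\left(U \right)} = 1 \sqrt{U} = \sqrt{U}$)
$\left(p{\left(Q \right)} + \frac{10}{73}\right)^{2} = \left(\sqrt{\frac{75}{22}} + \frac{10}{73}\right)^{2} = \left(\frac{5 \sqrt{66}}{22} + 10 \cdot \frac{1}{73}\right)^{2} = \left(\frac{5 \sqrt{66}}{22} + \frac{10}{73}\right)^{2} = \left(\frac{10}{73} + \frac{5 \sqrt{66}}{22}\right)^{2}$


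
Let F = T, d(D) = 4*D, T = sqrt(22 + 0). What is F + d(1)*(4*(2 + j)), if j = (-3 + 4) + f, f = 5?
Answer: 128 + sqrt(22) ≈ 132.69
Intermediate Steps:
j = 6 (j = (-3 + 4) + 5 = 1 + 5 = 6)
T = sqrt(22) ≈ 4.6904
F = sqrt(22) ≈ 4.6904
F + d(1)*(4*(2 + j)) = sqrt(22) + (4*1)*(4*(2 + 6)) = sqrt(22) + 4*(4*8) = sqrt(22) + 4*32 = sqrt(22) + 128 = 128 + sqrt(22)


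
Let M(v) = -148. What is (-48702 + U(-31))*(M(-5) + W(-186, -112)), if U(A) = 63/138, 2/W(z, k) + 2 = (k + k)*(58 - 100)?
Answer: 1559324947653/216338 ≈ 7.2078e+6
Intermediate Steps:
W(z, k) = 2/(-2 - 84*k) (W(z, k) = 2/(-2 + (k + k)*(58 - 100)) = 2/(-2 + (2*k)*(-42)) = 2/(-2 - 84*k))
U(A) = 21/46 (U(A) = 63*(1/138) = 21/46)
(-48702 + U(-31))*(M(-5) + W(-186, -112)) = (-48702 + 21/46)*(-148 - 1/(1 + 42*(-112))) = -2240271*(-148 - 1/(1 - 4704))/46 = -2240271*(-148 - 1/(-4703))/46 = -2240271*(-148 - 1*(-1/4703))/46 = -2240271*(-148 + 1/4703)/46 = -2240271/46*(-696043/4703) = 1559324947653/216338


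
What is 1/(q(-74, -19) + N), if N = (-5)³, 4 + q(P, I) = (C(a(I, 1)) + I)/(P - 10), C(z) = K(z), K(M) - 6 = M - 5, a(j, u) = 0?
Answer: -14/1803 ≈ -0.0077648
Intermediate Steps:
K(M) = 1 + M (K(M) = 6 + (M - 5) = 6 + (-5 + M) = 1 + M)
C(z) = 1 + z
q(P, I) = -4 + (1 + I)/(-10 + P) (q(P, I) = -4 + ((1 + 0) + I)/(P - 10) = -4 + (1 + I)/(-10 + P))
N = -125
1/(q(-74, -19) + N) = 1/((41 - 19 - 4*(-74))/(-10 - 74) - 125) = 1/((41 - 19 + 296)/(-84) - 125) = 1/(-1/84*318 - 125) = 1/(-53/14 - 125) = 1/(-1803/14) = -14/1803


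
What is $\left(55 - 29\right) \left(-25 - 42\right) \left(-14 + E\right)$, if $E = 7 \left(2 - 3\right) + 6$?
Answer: $26130$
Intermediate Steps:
$E = -1$ ($E = 7 \left(-1\right) + 6 = -7 + 6 = -1$)
$\left(55 - 29\right) \left(-25 - 42\right) \left(-14 + E\right) = \left(55 - 29\right) \left(-25 - 42\right) \left(-14 - 1\right) = 26 \left(-67\right) \left(-15\right) = \left(-1742\right) \left(-15\right) = 26130$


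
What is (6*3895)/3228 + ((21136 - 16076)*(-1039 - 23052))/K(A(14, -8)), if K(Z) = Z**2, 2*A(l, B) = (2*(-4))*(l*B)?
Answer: -8100088175/13497344 ≈ -600.13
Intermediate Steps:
A(l, B) = -4*B*l (A(l, B) = ((2*(-4))*(l*B))/2 = (-8*B*l)/2 = -4*B*l)
(6*3895)/3228 + ((21136 - 16076)*(-1039 - 23052))/K(A(14, -8)) = (6*3895)/3228 + ((21136 - 16076)*(-1039 - 23052))/((-4*(-8)*14)**2) = 23370*(1/3228) + (5060*(-24091))/(448**2) = 3895/538 - 121900460/200704 = 3895/538 - 121900460*1/200704 = 3895/538 - 30475115/50176 = -8100088175/13497344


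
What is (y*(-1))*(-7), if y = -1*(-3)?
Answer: 21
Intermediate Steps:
y = 3
(y*(-1))*(-7) = (3*(-1))*(-7) = -3*(-7) = 21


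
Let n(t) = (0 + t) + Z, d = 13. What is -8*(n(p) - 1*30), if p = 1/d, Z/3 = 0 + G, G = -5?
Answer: 4672/13 ≈ 359.38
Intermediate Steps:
Z = -15 (Z = 3*(0 - 5) = 3*(-5) = -15)
p = 1/13 ≈ 0.076923
n(t) = -15 + t (n(t) = (0 + t) - 15 = t - 15 = -15 + t)
-8*(n(p) - 1*30) = -8*((-15 + 1/13) - 1*30) = -8*(-194/13 - 30) = -8*(-584/13) = 4672/13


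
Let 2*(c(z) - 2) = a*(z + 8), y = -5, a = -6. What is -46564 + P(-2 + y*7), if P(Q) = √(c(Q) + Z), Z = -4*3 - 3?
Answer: -46564 + √74 ≈ -46555.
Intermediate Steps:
Z = -15 (Z = -12 - 3 = -15)
c(z) = -22 - 3*z (c(z) = 2 + (-6*(z + 8))/2 = 2 + (-6*(8 + z))/2 = 2 + (-48 - 6*z)/2 = 2 + (-24 - 3*z) = -22 - 3*z)
P(Q) = √(-37 - 3*Q) (P(Q) = √((-22 - 3*Q) - 15) = √(-37 - 3*Q))
-46564 + P(-2 + y*7) = -46564 + √(-37 - 3*(-2 - 5*7)) = -46564 + √(-37 - 3*(-2 - 35)) = -46564 + √(-37 - 3*(-37)) = -46564 + √(-37 + 111) = -46564 + √74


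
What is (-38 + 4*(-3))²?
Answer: 2500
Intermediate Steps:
(-38 + 4*(-3))² = (-38 - 12)² = (-50)² = 2500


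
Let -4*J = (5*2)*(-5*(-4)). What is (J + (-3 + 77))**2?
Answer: 576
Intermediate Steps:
J = -50 (J = -5*2*(-5*(-4))/4 = -5*20/2 = -1/4*200 = -50)
(J + (-3 + 77))**2 = (-50 + (-3 + 77))**2 = (-50 + 74)**2 = 24**2 = 576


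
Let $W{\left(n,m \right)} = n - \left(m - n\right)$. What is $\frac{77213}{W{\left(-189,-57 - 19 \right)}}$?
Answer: $- \frac{77213}{302} \approx -255.67$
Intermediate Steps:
$W{\left(n,m \right)} = - m + 2 n$
$\frac{77213}{W{\left(-189,-57 - 19 \right)}} = \frac{77213}{- (-57 - 19) + 2 \left(-189\right)} = \frac{77213}{\left(-1\right) \left(-76\right) - 378} = \frac{77213}{76 - 378} = \frac{77213}{-302} = 77213 \left(- \frac{1}{302}\right) = - \frac{77213}{302}$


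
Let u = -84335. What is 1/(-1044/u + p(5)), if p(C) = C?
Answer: 84335/422719 ≈ 0.19951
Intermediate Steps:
1/(-1044/u + p(5)) = 1/(-1044/(-84335) + 5) = 1/(-1044*(-1/84335) + 5) = 1/(1044/84335 + 5) = 1/(422719/84335) = 84335/422719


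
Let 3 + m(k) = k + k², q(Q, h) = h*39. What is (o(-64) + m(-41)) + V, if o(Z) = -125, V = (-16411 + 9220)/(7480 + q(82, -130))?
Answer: 3636729/2410 ≈ 1509.0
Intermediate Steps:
q(Q, h) = 39*h
V = -7191/2410 (V = (-16411 + 9220)/(7480 + 39*(-130)) = -7191/(7480 - 5070) = -7191/2410 ≈ -2.9838)
m(k) = -3 + k + k² (m(k) = -3 + (k + k²) = -3 + k + k²)
(o(-64) + m(-41)) + V = (-125 + (-3 - 41 + (-41)²)) - 7191/2410 = (-125 + (-3 - 41 + 1681)) - 7191/2410 = (-125 + 1637) - 7191/2410 = 1512 - 7191/2410 = 3636729/2410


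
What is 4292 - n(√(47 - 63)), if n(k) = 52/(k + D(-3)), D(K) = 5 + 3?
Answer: 21434/5 + 13*I/5 ≈ 4286.8 + 2.6*I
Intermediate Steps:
D(K) = 8
n(k) = 52/(8 + k) (n(k) = 52/(k + 8) = 52/(8 + k))
4292 - n(√(47 - 63)) = 4292 - 52/(8 + √(47 - 63)) = 4292 - 52/(8 + √(-16)) = 4292 - 52/(8 + 4*I) = 4292 - 52*(8 - 4*I)/80 = 4292 - 13*(8 - 4*I)/20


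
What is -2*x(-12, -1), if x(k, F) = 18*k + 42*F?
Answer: 516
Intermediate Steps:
-2*x(-12, -1) = -2*(18*(-12) + 42*(-1)) = -2*(-216 - 42) = -2*(-258) = 516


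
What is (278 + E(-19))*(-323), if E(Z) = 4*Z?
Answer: -65246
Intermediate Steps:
(278 + E(-19))*(-323) = (278 + 4*(-19))*(-323) = (278 - 76)*(-323) = 202*(-323) = -65246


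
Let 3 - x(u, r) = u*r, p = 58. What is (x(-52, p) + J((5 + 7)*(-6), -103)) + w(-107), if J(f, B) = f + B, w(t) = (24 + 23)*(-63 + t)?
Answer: -5146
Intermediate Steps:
w(t) = -2961 + 47*t (w(t) = 47*(-63 + t) = -2961 + 47*t)
x(u, r) = 3 - r*u (x(u, r) = 3 - u*r = 3 - r*u)
J(f, B) = B + f
(x(-52, p) + J((5 + 7)*(-6), -103)) + w(-107) = ((3 - 1*58*(-52)) + (-103 + (5 + 7)*(-6))) + (-2961 + 47*(-107)) = ((3 + 3016) + (-103 + 12*(-6))) + (-2961 - 5029) = (3019 + (-103 - 72)) - 7990 = (3019 - 175) - 7990 = 2844 - 7990 = -5146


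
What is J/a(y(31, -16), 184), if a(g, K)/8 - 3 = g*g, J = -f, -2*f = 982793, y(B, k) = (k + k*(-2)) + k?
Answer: 982793/48 ≈ 20475.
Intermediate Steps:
y(B, k) = 0 (y(B, k) = (k - 2*k) + k = -k + k = 0)
f = -982793/2 (f = -½*982793 = -982793/2 ≈ -4.9140e+5)
J = 982793/2 (J = -1*(-982793/2) = 982793/2 ≈ 4.9140e+5)
a(g, K) = 24 + 8*g² (a(g, K) = 24 + 8*(g*g) = 24 + 8*g²)
J/a(y(31, -16), 184) = 982793/(2*(24 + 8*0²)) = 982793/(2*(24 + 8*0)) = 982793/(2*(24 + 0)) = (982793/2)/24 = (982793/2)*(1/24) = 982793/48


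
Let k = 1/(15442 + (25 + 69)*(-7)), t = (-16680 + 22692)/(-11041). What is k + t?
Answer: -88870367/163230144 ≈ -0.54445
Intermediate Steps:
t = -6012/11041 (t = 6012*(-1/11041) = -6012/11041 ≈ -0.54452)
k = 1/14784 (k = 1/(15442 + 94*(-7)) = 1/(15442 - 658) = 1/14784 ≈ 6.7641e-5)
k + t = 1/14784 - 6012/11041 = -88870367/163230144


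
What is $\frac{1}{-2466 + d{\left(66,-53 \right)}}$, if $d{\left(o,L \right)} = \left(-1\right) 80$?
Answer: $- \frac{1}{2546} \approx -0.00039277$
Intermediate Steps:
$d{\left(o,L \right)} = -80$
$\frac{1}{-2466 + d{\left(66,-53 \right)}} = \frac{1}{-2466 - 80} = \frac{1}{-2546} = - \frac{1}{2546}$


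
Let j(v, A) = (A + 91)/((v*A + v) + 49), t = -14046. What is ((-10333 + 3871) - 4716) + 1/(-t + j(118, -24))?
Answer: -418420739429/37432523 ≈ -11178.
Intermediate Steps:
j(v, A) = (91 + A)/(49 + v + A*v) (j(v, A) = (91 + A)/((A*v + v) + 49) = (91 + A)/((v + A*v) + 49) = (91 + A)/(49 + v + A*v))
((-10333 + 3871) - 4716) + 1/(-t + j(118, -24)) = ((-10333 + 3871) - 4716) + 1/(-1*(-14046) + (91 - 24)/(49 + 118 - 24*118)) = (-6462 - 4716) + 1/(14046 + 67/(49 + 118 - 2832)) = -11178 + 1/(14046 + 67/(-2665)) = -11178 + 1/(14046 - 1/2665*67) = -11178 + 1/(14046 - 67/2665) = -11178 + 1/(37432523/2665) = -11178 + 2665/37432523 = -418420739429/37432523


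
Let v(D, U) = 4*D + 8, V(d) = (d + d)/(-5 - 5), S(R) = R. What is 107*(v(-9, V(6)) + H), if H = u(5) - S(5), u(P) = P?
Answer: -2996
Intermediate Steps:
V(d) = -d/5 (V(d) = (2*d)/(-10) = (2*d)*(-⅒) = -d/5)
v(D, U) = 8 + 4*D
H = 0 (H = 5 - 1*5 = 5 - 5 = 0)
107*(v(-9, V(6)) + H) = 107*((8 + 4*(-9)) + 0) = 107*((8 - 36) + 0) = 107*(-28 + 0) = 107*(-28) = -2996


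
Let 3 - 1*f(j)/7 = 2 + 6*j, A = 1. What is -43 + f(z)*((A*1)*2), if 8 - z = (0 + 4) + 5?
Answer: 55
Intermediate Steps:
z = -1 (z = 8 - ((0 + 4) + 5) = 8 - (4 + 5) = 8 - 1*9 = 8 - 9 = -1)
f(j) = 7 - 42*j (f(j) = 21 - 7*(2 + 6*j) = 21 + (-14 - 42*j) = 7 - 42*j)
-43 + f(z)*((A*1)*2) = -43 + (7 - 42*(-1))*((1*1)*2) = -43 + (7 + 42)*(1*2) = -43 + 49*2 = -43 + 98 = 55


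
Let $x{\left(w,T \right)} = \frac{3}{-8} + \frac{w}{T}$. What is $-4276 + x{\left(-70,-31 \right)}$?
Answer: $- \frac{1059981}{248} \approx -4274.1$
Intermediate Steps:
$x{\left(w,T \right)} = - \frac{3}{8} + \frac{w}{T}$ ($x{\left(w,T \right)} = 3 \left(- \frac{1}{8}\right) + \frac{w}{T} = - \frac{3}{8} + \frac{w}{T}$)
$-4276 + x{\left(-70,-31 \right)} = -4276 - \left(\frac{3}{8} + \frac{70}{-31}\right) = -4276 - - \frac{467}{248} = -4276 + \left(- \frac{3}{8} + \frac{70}{31}\right) = -4276 + \frac{467}{248} = - \frac{1059981}{248}$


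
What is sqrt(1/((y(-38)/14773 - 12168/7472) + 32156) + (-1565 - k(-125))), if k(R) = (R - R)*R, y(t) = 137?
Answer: I*sqrt(582331268935212669228079)/19289807279 ≈ 39.56*I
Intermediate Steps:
k(R) = 0 (k(R) = 0*R = 0)
sqrt(1/((y(-38)/14773 - 12168/7472) + 32156) + (-1565 - k(-125))) = sqrt(1/((137/14773 - 12168/7472) + 32156) + (-1565 - 1*0)) = sqrt(1/((137*(1/14773) - 12168*1/7472) + 32156) + (-1565 + 0)) = sqrt(1/((137/14773 - 1521/934) + 32156) - 1565) = sqrt(1/(-22341775/13797982 + 32156) - 1565) = sqrt(1/(443665567417/13797982) - 1565) = sqrt(13797982/443665567417 - 1565) = sqrt(-694336599209623/443665567417) = I*sqrt(582331268935212669228079)/19289807279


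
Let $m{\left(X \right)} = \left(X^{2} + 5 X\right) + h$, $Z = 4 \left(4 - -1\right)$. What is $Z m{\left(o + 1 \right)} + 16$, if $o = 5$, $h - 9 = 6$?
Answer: $1636$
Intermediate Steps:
$h = 15$ ($h = 9 + 6 = 15$)
$Z = 20$ ($Z = 4 \left(4 + 1\right) = 4 \cdot 5 = 20$)
$m{\left(X \right)} = 15 + X^{2} + 5 X$ ($m{\left(X \right)} = \left(X^{2} + 5 X\right) + 15 = 15 + X^{2} + 5 X$)
$Z m{\left(o + 1 \right)} + 16 = 20 \left(15 + \left(5 + 1\right)^{2} + 5 \left(5 + 1\right)\right) + 16 = 20 \left(15 + 6^{2} + 5 \cdot 6\right) + 16 = 20 \left(15 + 36 + 30\right) + 16 = 20 \cdot 81 + 16 = 1620 + 16 = 1636$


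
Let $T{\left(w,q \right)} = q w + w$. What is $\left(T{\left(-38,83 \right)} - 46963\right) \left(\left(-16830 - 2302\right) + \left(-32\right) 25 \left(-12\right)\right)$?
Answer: $478077460$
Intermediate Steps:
$T{\left(w,q \right)} = w + q w$
$\left(T{\left(-38,83 \right)} - 46963\right) \left(\left(-16830 - 2302\right) + \left(-32\right) 25 \left(-12\right)\right) = \left(- 38 \left(1 + 83\right) - 46963\right) \left(\left(-16830 - 2302\right) + \left(-32\right) 25 \left(-12\right)\right) = \left(\left(-38\right) 84 - 46963\right) \left(\left(-16830 - 2302\right) - -9600\right) = \left(-3192 - 46963\right) \left(-19132 + 9600\right) = \left(-50155\right) \left(-9532\right) = 478077460$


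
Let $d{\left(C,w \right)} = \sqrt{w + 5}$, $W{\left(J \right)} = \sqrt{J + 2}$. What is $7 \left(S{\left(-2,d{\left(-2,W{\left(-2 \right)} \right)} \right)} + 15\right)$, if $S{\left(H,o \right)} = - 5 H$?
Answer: $175$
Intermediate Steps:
$W{\left(J \right)} = \sqrt{2 + J}$
$d{\left(C,w \right)} = \sqrt{5 + w}$
$7 \left(S{\left(-2,d{\left(-2,W{\left(-2 \right)} \right)} \right)} + 15\right) = 7 \left(\left(-5\right) \left(-2\right) + 15\right) = 7 \left(10 + 15\right) = 7 \cdot 25 = 175$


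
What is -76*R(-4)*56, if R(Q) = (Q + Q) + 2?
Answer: 25536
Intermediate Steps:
R(Q) = 2 + 2*Q (R(Q) = 2*Q + 2 = 2 + 2*Q)
-76*R(-4)*56 = -76*(2 + 2*(-4))*56 = -76*(2 - 8)*56 = -76*(-6)*56 = 456*56 = 25536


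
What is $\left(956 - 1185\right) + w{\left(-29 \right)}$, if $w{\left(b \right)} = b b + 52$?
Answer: $664$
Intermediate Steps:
$w{\left(b \right)} = 52 + b^{2}$ ($w{\left(b \right)} = b^{2} + 52 = 52 + b^{2}$)
$\left(956 - 1185\right) + w{\left(-29 \right)} = \left(956 - 1185\right) + \left(52 + \left(-29\right)^{2}\right) = -229 + \left(52 + 841\right) = -229 + 893 = 664$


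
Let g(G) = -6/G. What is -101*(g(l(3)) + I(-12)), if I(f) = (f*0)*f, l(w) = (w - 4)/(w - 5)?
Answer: 1212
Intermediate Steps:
l(w) = (-4 + w)/(-5 + w)
I(f) = 0 (I(f) = 0*f = 0)
-101*(g(l(3)) + I(-12)) = -101*(-6*(-5 + 3)/(-4 + 3) + 0) = -101*(-6/(-1/(-2)) + 0) = -101*(-6/((-½*(-1))) + 0) = -101*(-6/½ + 0) = -101*(-6*2 + 0) = -101*(-12 + 0) = -101*(-12) = 1212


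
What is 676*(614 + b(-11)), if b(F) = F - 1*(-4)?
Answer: 410332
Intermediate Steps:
b(F) = 4 + F (b(F) = F + 4 = 4 + F)
676*(614 + b(-11)) = 676*(614 + (4 - 11)) = 676*(614 - 7) = 676*607 = 410332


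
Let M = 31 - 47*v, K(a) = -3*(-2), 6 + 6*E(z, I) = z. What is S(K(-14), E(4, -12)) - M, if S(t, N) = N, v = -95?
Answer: -13489/3 ≈ -4496.3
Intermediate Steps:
E(z, I) = -1 + z/6
K(a) = 6
M = 4496 (M = 31 - 47*(-95) = 31 + 4465 = 4496)
S(K(-14), E(4, -12)) - M = (-1 + (⅙)*4) - 1*4496 = (-1 + ⅔) - 4496 = -⅓ - 4496 = -13489/3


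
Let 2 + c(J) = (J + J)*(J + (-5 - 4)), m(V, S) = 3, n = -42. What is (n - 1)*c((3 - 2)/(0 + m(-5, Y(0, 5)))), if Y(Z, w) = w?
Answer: 3010/9 ≈ 334.44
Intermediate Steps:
c(J) = -2 + 2*J*(-9 + J) (c(J) = -2 + (J + J)*(J + (-5 - 4)) = -2 + (2*J)*(J - 9) = -2 + (2*J)*(-9 + J) = -2 + 2*J*(-9 + J))
(n - 1)*c((3 - 2)/(0 + m(-5, Y(0, 5)))) = (-42 - 1)*(-2 - 18*(3 - 2)/(0 + 3) + 2*((3 - 2)/(0 + 3))²) = -43*(-2 - 18/3 + 2*(1/3)²) = -43*(-2 - 18/3 + 2*(1*(⅓))²) = -43*(-2 - 18*⅓ + 2*(⅓)²) = -43*(-2 - 6 + 2*(⅑)) = -43*(-2 - 6 + 2/9) = -43*(-70/9) = 3010/9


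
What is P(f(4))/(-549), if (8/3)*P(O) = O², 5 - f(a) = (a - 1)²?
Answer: -2/183 ≈ -0.010929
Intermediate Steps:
f(a) = 5 - (-1 + a)² (f(a) = 5 - (a - 1)² = 5 - (-1 + a)²)
P(O) = 3*O²/8
P(f(4))/(-549) = (3*(5 - (-1 + 4)²)²/8)/(-549) = (3*(5 - 1*3²)²/8)*(-1/549) = (3*(5 - 1*9)²/8)*(-1/549) = (3*(5 - 9)²/8)*(-1/549) = ((3/8)*(-4)²)*(-1/549) = ((3/8)*16)*(-1/549) = 6*(-1/549) = -2/183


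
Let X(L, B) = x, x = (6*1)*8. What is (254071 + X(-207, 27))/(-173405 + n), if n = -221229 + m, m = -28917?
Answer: -254119/423551 ≈ -0.59997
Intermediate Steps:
n = -250146 (n = -221229 - 28917 = -250146)
x = 48 (x = 6*8 = 48)
X(L, B) = 48
(254071 + X(-207, 27))/(-173405 + n) = (254071 + 48)/(-173405 - 250146) = 254119/(-423551) = 254119*(-1/423551) = -254119/423551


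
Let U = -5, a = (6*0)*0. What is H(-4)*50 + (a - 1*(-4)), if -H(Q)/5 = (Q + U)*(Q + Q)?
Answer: -17996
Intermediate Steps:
a = 0 (a = 0*0 = 0)
H(Q) = -10*Q*(-5 + Q) (H(Q) = -5*(Q - 5)*(Q + Q) = -5*(-5 + Q)*2*Q = -10*Q*(-5 + Q))
H(-4)*50 + (a - 1*(-4)) = (10*(-4)*(5 - 1*(-4)))*50 + (0 - 1*(-4)) = (10*(-4)*(5 + 4))*50 + (0 + 4) = (10*(-4)*9)*50 + 4 = -360*50 + 4 = -18000 + 4 = -17996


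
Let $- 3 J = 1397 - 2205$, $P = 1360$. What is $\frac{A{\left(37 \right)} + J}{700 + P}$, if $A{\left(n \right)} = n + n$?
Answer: $\frac{1}{6} \approx 0.16667$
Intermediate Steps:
$J = \frac{808}{3}$ ($J = - \frac{1397 - 2205}{3} = \left(- \frac{1}{3}\right) \left(-808\right) = \frac{808}{3} \approx 269.33$)
$A{\left(n \right)} = 2 n$
$\frac{A{\left(37 \right)} + J}{700 + P} = \frac{2 \cdot 37 + \frac{808}{3}}{700 + 1360} = \frac{74 + \frac{808}{3}}{2060} = \frac{1030}{3} \cdot \frac{1}{2060} = \frac{1}{6}$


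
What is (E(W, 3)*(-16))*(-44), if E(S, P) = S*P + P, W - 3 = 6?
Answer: 21120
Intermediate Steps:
W = 9 (W = 3 + 6 = 9)
E(S, P) = P + P*S (E(S, P) = P*S + P = P + P*S)
(E(W, 3)*(-16))*(-44) = ((3*(1 + 9))*(-16))*(-44) = ((3*10)*(-16))*(-44) = (30*(-16))*(-44) = -480*(-44) = 21120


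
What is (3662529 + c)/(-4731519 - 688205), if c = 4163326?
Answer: -7825855/5419724 ≈ -1.4440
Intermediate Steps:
(3662529 + c)/(-4731519 - 688205) = (3662529 + 4163326)/(-4731519 - 688205) = 7825855/(-5419724) = 7825855*(-1/5419724) = -7825855/5419724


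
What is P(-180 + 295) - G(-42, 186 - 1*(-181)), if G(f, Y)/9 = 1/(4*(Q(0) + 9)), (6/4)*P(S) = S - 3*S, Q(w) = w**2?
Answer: -1843/12 ≈ -153.58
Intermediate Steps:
P(S) = -4*S/3 (P(S) = 2*(S - 3*S)/3 = 2*(-2*S)/3 = -4*S/3)
G(f, Y) = 1/4 (G(f, Y) = 9/((4*(0**2 + 9))) = 9/((4*(0 + 9))) = 9/((4*9)) = 9/36 = 9*(1/36) = 1/4)
P(-180 + 295) - G(-42, 186 - 1*(-181)) = -4*(-180 + 295)/3 - 1*1/4 = -4/3*115 - 1/4 = -460/3 - 1/4 = -1843/12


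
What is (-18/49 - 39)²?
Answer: 3721041/2401 ≈ 1549.8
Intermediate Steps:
(-18/49 - 39)² = (-1929/49)² = 3721041/2401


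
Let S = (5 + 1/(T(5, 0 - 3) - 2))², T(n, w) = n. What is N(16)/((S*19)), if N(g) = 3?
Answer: 27/4864 ≈ 0.0055510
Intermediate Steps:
S = 256/9 (S = (5 + 1/(5 - 2))² = (5 + 1/3)² = (5 + ⅓)² = (16/3)² = 256/9 ≈ 28.444)
N(16)/((S*19)) = 3/(((256/9)*19)) = 3/(4864/9) = 3*(9/4864) = 27/4864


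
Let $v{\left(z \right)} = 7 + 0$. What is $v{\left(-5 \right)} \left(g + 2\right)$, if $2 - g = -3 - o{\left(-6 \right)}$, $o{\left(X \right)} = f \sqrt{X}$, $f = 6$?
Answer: $49 + 42 i \sqrt{6} \approx 49.0 + 102.88 i$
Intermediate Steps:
$v{\left(z \right)} = 7$
$o{\left(X \right)} = 6 \sqrt{X}$
$g = 5 + 6 i \sqrt{6}$ ($g = 2 - \left(-3 - 6 \sqrt{-6}\right) = 2 - \left(-3 - 6 i \sqrt{6}\right) = 2 + \left(3 + 6 i \sqrt{6}\right) = 5 + 6 i \sqrt{6} \approx 5.0 + 14.697 i$)
$v{\left(-5 \right)} \left(g + 2\right) = 7 \left(\left(5 + 6 i \sqrt{6}\right) + 2\right) = 7 \left(7 + 6 i \sqrt{6}\right) = 49 + 42 i \sqrt{6}$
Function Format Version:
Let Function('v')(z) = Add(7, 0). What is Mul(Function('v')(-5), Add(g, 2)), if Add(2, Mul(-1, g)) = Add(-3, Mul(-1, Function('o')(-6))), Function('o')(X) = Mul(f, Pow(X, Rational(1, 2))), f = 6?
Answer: Add(49, Mul(42, I, Pow(6, Rational(1, 2)))) ≈ Add(49.000, Mul(102.88, I))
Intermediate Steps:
Function('v')(z) = 7
Function('o')(X) = Mul(6, Pow(X, Rational(1, 2)))
g = Add(5, Mul(6, I, Pow(6, Rational(1, 2)))) (g = Add(2, Mul(-1, Add(-3, Mul(-1, Mul(6, Pow(-6, Rational(1, 2))))))) = Add(2, Mul(-1, Add(-3, Mul(-1, Mul(6, Mul(I, Pow(6, Rational(1, 2)))))))) = Add(2, Mul(-1, Add(-3, Mul(-1, Mul(6, I, Pow(6, Rational(1, 2))))))) = Add(2, Mul(-1, Add(-3, Mul(-6, I, Pow(6, Rational(1, 2)))))) = Add(2, Add(3, Mul(6, I, Pow(6, Rational(1, 2))))) = Add(5, Mul(6, I, Pow(6, Rational(1, 2)))) ≈ Add(5.0000, Mul(14.697, I)))
Mul(Function('v')(-5), Add(g, 2)) = Mul(7, Add(Add(5, Mul(6, I, Pow(6, Rational(1, 2)))), 2)) = Mul(7, Add(7, Mul(6, I, Pow(6, Rational(1, 2))))) = Add(49, Mul(42, I, Pow(6, Rational(1, 2))))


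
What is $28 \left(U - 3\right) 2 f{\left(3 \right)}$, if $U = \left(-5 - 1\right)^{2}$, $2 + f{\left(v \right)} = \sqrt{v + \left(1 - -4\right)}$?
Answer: $-3696 + 3696 \sqrt{2} \approx 1530.9$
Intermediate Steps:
$f{\left(v \right)} = -2 + \sqrt{5 + v}$ ($f{\left(v \right)} = -2 + \sqrt{v + \left(1 - -4\right)} = -2 + \sqrt{v + \left(1 + 4\right)} = -2 + \sqrt{v + 5} = -2 + \sqrt{5 + v}$)
$U = 36$ ($U = \left(-6\right)^{2} = 36$)
$28 \left(U - 3\right) 2 f{\left(3 \right)} = 28 \left(36 - 3\right) 2 \left(-2 + \sqrt{5 + 3}\right) = 28 \cdot 33 \cdot 2 \left(-2 + \sqrt{8}\right) = 28 \cdot 66 \left(-2 + 2 \sqrt{2}\right) = 1848 \left(-2 + 2 \sqrt{2}\right) = -3696 + 3696 \sqrt{2}$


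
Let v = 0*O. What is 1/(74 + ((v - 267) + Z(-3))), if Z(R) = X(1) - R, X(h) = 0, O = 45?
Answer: -1/190 ≈ -0.0052632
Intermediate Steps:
v = 0 (v = 0*45 = 0)
Z(R) = -R (Z(R) = 0 - R = -R)
1/(74 + ((v - 267) + Z(-3))) = 1/(74 + ((0 - 267) - 1*(-3))) = 1/(74 + (-267 + 3)) = 1/(74 - 264) = 1/(-190) = -1/190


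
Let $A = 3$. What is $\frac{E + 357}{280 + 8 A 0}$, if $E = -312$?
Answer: $\frac{9}{56} \approx 0.16071$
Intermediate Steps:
$\frac{E + 357}{280 + 8 A 0} = \frac{-312 + 357}{280 + 8 \cdot 3 \cdot 0} = \frac{45}{280 + 24 \cdot 0} = \frac{45}{280 + 0} = \frac{45}{280} = 45 \cdot \frac{1}{280} = \frac{9}{56}$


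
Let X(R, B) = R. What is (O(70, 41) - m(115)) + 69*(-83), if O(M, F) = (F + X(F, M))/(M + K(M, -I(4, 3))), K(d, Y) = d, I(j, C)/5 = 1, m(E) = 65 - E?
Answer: -397349/70 ≈ -5676.4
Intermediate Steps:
I(j, C) = 5 (I(j, C) = 5*1 = 5)
O(M, F) = F/M (O(M, F) = (F + F)/(M + M) = (2*F)/((2*M)) = (2*F)*(1/(2*M)) = F/M)
(O(70, 41) - m(115)) + 69*(-83) = (41/70 - (65 - 1*115)) + 69*(-83) = (41*(1/70) - (65 - 115)) - 5727 = (41/70 - 1*(-50)) - 5727 = (41/70 + 50) - 5727 = 3541/70 - 5727 = -397349/70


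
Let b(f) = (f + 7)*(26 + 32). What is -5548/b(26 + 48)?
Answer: -2774/2349 ≈ -1.1809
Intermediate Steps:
b(f) = 406 + 58*f (b(f) = (7 + f)*58 = 406 + 58*f)
-5548/b(26 + 48) = -5548/(406 + 58*(26 + 48)) = -5548/(406 + 58*74) = -5548/(406 + 4292) = -5548/4698 = -5548*1/4698 = -2774/2349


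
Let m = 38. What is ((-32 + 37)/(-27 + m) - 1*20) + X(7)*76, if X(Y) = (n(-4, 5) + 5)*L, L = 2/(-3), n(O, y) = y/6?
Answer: -31195/99 ≈ -315.10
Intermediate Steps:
n(O, y) = y/6 (n(O, y) = y*(⅙) = y/6)
L = -⅔ (L = 2*(-⅓) = -⅔ ≈ -0.66667)
X(Y) = -35/9 (X(Y) = ((⅙)*5 + 5)*(-⅔) = (⅚ + 5)*(-⅔) = (35/6)*(-⅔) = -35/9)
((-32 + 37)/(-27 + m) - 1*20) + X(7)*76 = ((-32 + 37)/(-27 + 38) - 1*20) - 35/9*76 = (5/11 - 20) - 2660/9 = -215/11 - 2660/9 = -31195/99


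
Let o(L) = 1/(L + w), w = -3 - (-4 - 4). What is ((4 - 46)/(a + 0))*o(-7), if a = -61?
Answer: -21/61 ≈ -0.34426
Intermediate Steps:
w = 5 (w = -3 - 1*(-8) = -3 + 8 = 5)
o(L) = 1/(5 + L) (o(L) = 1/(L + 5) = 1/(5 + L))
((4 - 46)/(a + 0))*o(-7) = ((4 - 46)/(-61 + 0))/(5 - 7) = -42/(-61)/(-2) = -42*(-1/61)*(-½) = (42/61)*(-½) = -21/61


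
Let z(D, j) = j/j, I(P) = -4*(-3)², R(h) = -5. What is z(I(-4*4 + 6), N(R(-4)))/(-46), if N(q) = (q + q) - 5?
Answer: -1/46 ≈ -0.021739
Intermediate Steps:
N(q) = -5 + 2*q (N(q) = 2*q - 5 = -5 + 2*q)
I(P) = -36 (I(P) = -4*9 = -36)
z(D, j) = 1
z(I(-4*4 + 6), N(R(-4)))/(-46) = 1/(-46) = 1*(-1/46) = -1/46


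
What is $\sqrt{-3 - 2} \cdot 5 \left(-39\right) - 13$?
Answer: $-13 - 195 i \sqrt{5} \approx -13.0 - 436.03 i$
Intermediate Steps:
$\sqrt{-3 - 2} \cdot 5 \left(-39\right) - 13 = \sqrt{-5} \cdot 5 \left(-39\right) - 13 = i \sqrt{5} \cdot 5 \left(-39\right) - 13 = 5 i \sqrt{5} \left(-39\right) - 13 = - 195 i \sqrt{5} - 13 = -13 - 195 i \sqrt{5}$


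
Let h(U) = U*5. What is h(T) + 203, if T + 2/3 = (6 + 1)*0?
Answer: 599/3 ≈ 199.67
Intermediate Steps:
T = -⅔ (T = -⅔ + (6 + 1)*0 = -⅔ + 7*0 = -⅔ + 0 = -⅔ ≈ -0.66667)
h(U) = 5*U
h(T) + 203 = 5*(-⅔) + 203 = -10/3 + 203 = 599/3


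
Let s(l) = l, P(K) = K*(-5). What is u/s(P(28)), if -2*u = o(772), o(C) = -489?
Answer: -489/280 ≈ -1.7464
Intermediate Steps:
u = 489/2 (u = -½*(-489) = 489/2 ≈ 244.50)
P(K) = -5*K
u/s(P(28)) = 489/(2*((-5*28))) = (489/2)/(-140) = (489/2)*(-1/140) = -489/280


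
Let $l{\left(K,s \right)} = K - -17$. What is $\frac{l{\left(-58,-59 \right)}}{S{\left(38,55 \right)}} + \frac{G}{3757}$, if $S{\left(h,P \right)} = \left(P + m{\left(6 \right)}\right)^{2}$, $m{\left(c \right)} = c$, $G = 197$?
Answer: $\frac{579000}{13979797} \approx 0.041417$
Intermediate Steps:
$l{\left(K,s \right)} = 17 + K$ ($l{\left(K,s \right)} = K + 17 = 17 + K$)
$S{\left(h,P \right)} = \left(6 + P\right)^{2}$ ($S{\left(h,P \right)} = \left(P + 6\right)^{2} = \left(6 + P\right)^{2}$)
$\frac{l{\left(-58,-59 \right)}}{S{\left(38,55 \right)}} + \frac{G}{3757} = \frac{17 - 58}{\left(6 + 55\right)^{2}} + \frac{197}{3757} = - \frac{41}{61^{2}} + 197 \cdot \frac{1}{3757} = - \frac{41}{3721} + \frac{197}{3757} = \frac{579000}{13979797}$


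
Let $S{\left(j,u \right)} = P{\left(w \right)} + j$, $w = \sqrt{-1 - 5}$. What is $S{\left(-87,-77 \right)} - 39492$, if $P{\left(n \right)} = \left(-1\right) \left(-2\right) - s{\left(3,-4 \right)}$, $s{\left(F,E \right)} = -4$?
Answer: $-39573$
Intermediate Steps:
$w = i \sqrt{6}$ ($w = \sqrt{-6} = i \sqrt{6} \approx 2.4495 i$)
$P{\left(n \right)} = 6$ ($P{\left(n \right)} = \left(-1\right) \left(-2\right) - -4 = 2 + 4 = 6$)
$S{\left(j,u \right)} = 6 + j$
$S{\left(-87,-77 \right)} - 39492 = \left(6 - 87\right) - 39492 = -81 - 39492 = -39573$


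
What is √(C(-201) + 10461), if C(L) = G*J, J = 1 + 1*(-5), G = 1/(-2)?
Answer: √10463 ≈ 102.29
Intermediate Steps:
G = -½ ≈ -0.50000
J = -4 (J = 1 - 5 = -4)
C(L) = 2 (C(L) = -½*(-4) = 2)
√(C(-201) + 10461) = √(2 + 10461) = √10463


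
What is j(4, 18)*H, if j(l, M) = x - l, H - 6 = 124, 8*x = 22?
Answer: -325/2 ≈ -162.50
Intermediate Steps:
x = 11/4 (x = (1/8)*22 = 11/4 ≈ 2.7500)
H = 130 (H = 6 + 124 = 130)
j(l, M) = 11/4 - l
j(4, 18)*H = (11/4 - 1*4)*130 = (11/4 - 4)*130 = -5/4*130 = -325/2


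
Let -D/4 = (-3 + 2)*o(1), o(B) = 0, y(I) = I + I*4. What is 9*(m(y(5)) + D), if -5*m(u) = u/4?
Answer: -45/4 ≈ -11.250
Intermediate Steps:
y(I) = 5*I (y(I) = I + 4*I = 5*I)
m(u) = -u/20 (m(u) = -u/(5*4) = -u/20)
D = 0 (D = -4*(-3 + 2)*0 = -(-4)*0 = -4*0 = 0)
9*(m(y(5)) + D) = 9*(-5/4 + 0) = 9*(-5/4) = -45/4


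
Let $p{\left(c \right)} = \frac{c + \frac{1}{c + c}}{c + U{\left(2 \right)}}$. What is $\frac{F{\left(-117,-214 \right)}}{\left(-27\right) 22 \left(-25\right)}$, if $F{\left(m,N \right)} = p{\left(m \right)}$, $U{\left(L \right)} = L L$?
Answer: $\frac{2489}{35696700} \approx 6.9726 \cdot 10^{-5}$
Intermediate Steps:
$U{\left(L \right)} = L^{2}$
$p{\left(c \right)} = \frac{c + \frac{1}{2 c}}{4 + c}$ ($p{\left(c \right)} = \frac{c + \frac{1}{c + c}}{c + 2^{2}} = \frac{c + \frac{1}{2 c}}{c + 4} = \frac{c + \frac{1}{2 c}}{4 + c}$)
$F{\left(m,N \right)} = \frac{\frac{1}{2} + m^{2}}{m \left(4 + m\right)}$
$\frac{F{\left(-117,-214 \right)}}{\left(-27\right) 22 \left(-25\right)} = \frac{\frac{1}{-117} \frac{1}{4 - 117} \left(\frac{1}{2} + \left(-117\right)^{2}\right)}{\left(-27\right) 22 \left(-25\right)} = \frac{\left(- \frac{1}{117}\right) \frac{1}{-113} \left(\frac{1}{2} + 13689\right)}{\left(-594\right) \left(-25\right)} = \frac{\left(- \frac{1}{117}\right) \left(- \frac{1}{113}\right) \frac{27379}{2}}{14850} = \frac{27379}{26442} \cdot \frac{1}{14850} = \frac{2489}{35696700}$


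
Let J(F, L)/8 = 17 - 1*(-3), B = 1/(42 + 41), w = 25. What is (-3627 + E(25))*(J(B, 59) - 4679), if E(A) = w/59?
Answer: 966921392/59 ≈ 1.6388e+7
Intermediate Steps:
B = 1/83 ≈ 0.012048
E(A) = 25/59
J(F, L) = 160 (J(F, L) = 8*(17 - 1*(-3)) = 8*(17 + 3) = 8*20 = 160)
(-3627 + E(25))*(J(B, 59) - 4679) = (-3627 + 25/59)*(160 - 4679) = -213968/59*(-4519) = 966921392/59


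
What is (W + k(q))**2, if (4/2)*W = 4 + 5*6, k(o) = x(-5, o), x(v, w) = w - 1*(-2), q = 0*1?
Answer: 361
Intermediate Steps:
q = 0
x(v, w) = 2 + w (x(v, w) = w + 2 = 2 + w)
k(o) = 2 + o
W = 17 (W = (4 + 5*6)/2 = (4 + 30)/2 = (1/2)*34 = 17)
(W + k(q))**2 = (17 + (2 + 0))**2 = (17 + 2)**2 = 19**2 = 361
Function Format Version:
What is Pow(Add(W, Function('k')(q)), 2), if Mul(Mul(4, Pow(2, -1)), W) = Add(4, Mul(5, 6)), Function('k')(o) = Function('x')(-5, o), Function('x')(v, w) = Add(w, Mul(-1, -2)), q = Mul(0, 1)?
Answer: 361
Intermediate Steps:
q = 0
Function('x')(v, w) = Add(2, w) (Function('x')(v, w) = Add(w, 2) = Add(2, w))
Function('k')(o) = Add(2, o)
W = 17 (W = Mul(Rational(1, 2), Add(4, Mul(5, 6))) = Mul(Rational(1, 2), Add(4, 30)) = Mul(Rational(1, 2), 34) = 17)
Pow(Add(W, Function('k')(q)), 2) = Pow(Add(17, Add(2, 0)), 2) = Pow(Add(17, 2), 2) = Pow(19, 2) = 361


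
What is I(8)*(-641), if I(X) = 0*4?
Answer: 0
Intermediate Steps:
I(X) = 0
I(8)*(-641) = 0*(-641) = 0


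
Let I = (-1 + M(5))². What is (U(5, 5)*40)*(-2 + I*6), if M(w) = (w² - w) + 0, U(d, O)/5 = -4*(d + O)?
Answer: -17312000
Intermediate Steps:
U(d, O) = -20*O - 20*d (U(d, O) = 5*(-4*(d + O)) = 5*(-4*(O + d)) = 5*(-4*O - 4*d) = -20*O - 20*d)
M(w) = w² - w
I = 361 (I = (-1 + 5*(-1 + 5))² = (-1 + 5*4)² = (-1 + 20)² = 19² = 361)
(U(5, 5)*40)*(-2 + I*6) = ((-20*5 - 20*5)*40)*(-2 + 361*6) = ((-100 - 100)*40)*(-2 + 2166) = -200*40*2164 = -8000*2164 = -17312000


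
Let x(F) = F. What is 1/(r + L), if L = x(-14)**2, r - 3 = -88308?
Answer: -1/88109 ≈ -1.1350e-5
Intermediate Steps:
r = -88305 (r = 3 - 88308 = -88305)
L = 196 (L = (-14)**2 = 196)
1/(r + L) = 1/(-88305 + 196) = 1/(-88109) = -1/88109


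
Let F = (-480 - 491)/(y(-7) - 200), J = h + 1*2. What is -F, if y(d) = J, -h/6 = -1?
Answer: -971/192 ≈ -5.0573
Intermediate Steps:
h = 6 (h = -6*(-1) = 6)
J = 8 (J = 6 + 1*2 = 6 + 2 = 8)
y(d) = 8
F = 971/192 (F = (-480 - 491)/(8 - 200) = -971/(-192) = -971*(-1/192) = 971/192 ≈ 5.0573)
-F = -1*971/192 = -971/192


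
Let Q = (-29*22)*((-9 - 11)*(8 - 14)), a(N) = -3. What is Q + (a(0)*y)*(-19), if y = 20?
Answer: -75420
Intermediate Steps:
Q = -76560 (Q = -(-12760)*(-6) = -638*120 = -76560)
Q + (a(0)*y)*(-19) = -76560 - 3*20*(-19) = -76560 - 60*(-19) = -76560 + 1140 = -75420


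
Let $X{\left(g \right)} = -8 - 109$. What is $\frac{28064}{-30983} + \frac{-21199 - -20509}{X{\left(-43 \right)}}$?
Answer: $\frac{6031594}{1208337} \approx 4.9916$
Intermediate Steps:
$X{\left(g \right)} = -117$ ($X{\left(g \right)} = -8 - 109 = -117$)
$\frac{28064}{-30983} + \frac{-21199 - -20509}{X{\left(-43 \right)}} = \frac{28064}{-30983} + \frac{-21199 - -20509}{-117} = 28064 \left(- \frac{1}{30983}\right) + \left(-21199 + 20509\right) \left(- \frac{1}{117}\right) = - \frac{28064}{30983} - - \frac{230}{39} = - \frac{28064}{30983} + \frac{230}{39} = \frac{6031594}{1208337}$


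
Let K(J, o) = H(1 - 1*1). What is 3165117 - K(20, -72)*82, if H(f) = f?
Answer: 3165117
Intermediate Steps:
K(J, o) = 0 (K(J, o) = 1 - 1*1 = 1 - 1 = 0)
3165117 - K(20, -72)*82 = 3165117 - 0*82 = 3165117 - 1*0 = 3165117 + 0 = 3165117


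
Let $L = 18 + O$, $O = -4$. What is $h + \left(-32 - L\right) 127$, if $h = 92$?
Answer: $-5750$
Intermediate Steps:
$L = 14$ ($L = 18 - 4 = 14$)
$h + \left(-32 - L\right) 127 = 92 + \left(-32 - 14\right) 127 = 92 - 5842 = -5750$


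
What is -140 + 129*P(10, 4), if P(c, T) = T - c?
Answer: -914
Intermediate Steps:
-140 + 129*P(10, 4) = -140 + 129*(4 - 1*10) = -140 + 129*(4 - 10) = -140 + 129*(-6) = -140 - 774 = -914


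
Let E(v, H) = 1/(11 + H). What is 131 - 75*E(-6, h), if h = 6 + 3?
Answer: 509/4 ≈ 127.25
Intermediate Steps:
h = 9
131 - 75*E(-6, h) = 131 - 75/(11 + 9) = 131 - 75/20 = 131 - 75*1/20 = 131 - 15/4 = 509/4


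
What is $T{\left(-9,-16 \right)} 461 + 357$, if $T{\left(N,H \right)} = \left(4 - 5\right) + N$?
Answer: $-4253$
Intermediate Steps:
$T{\left(N,H \right)} = -1 + N$
$T{\left(-9,-16 \right)} 461 + 357 = \left(-1 - 9\right) 461 + 357 = \left(-10\right) 461 + 357 = -4610 + 357 = -4253$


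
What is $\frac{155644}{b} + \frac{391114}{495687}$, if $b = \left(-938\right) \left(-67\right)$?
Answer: $\frac{50865328936}{15575972601} \approx 3.2656$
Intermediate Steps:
$b = 62846$
$\frac{155644}{b} + \frac{391114}{495687} = \frac{155644}{62846} + \frac{391114}{495687} = 155644 \cdot \frac{1}{62846} + 391114 \cdot \frac{1}{495687} = \frac{77822}{31423} + \frac{391114}{495687} = \frac{50865328936}{15575972601}$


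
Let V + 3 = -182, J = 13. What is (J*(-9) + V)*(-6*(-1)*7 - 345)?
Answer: 91506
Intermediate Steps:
V = -185 (V = -3 - 182 = -185)
(J*(-9) + V)*(-6*(-1)*7 - 345) = (13*(-9) - 185)*(-6*(-1)*7 - 345) = (-117 - 185)*(6*7 - 345) = -302*(42 - 345) = -302*(-303) = 91506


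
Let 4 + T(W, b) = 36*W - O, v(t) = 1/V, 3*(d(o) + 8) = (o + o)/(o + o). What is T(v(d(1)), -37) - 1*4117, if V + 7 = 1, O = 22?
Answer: -4149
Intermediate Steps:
V = -6 (V = -7 + 1 = -6)
d(o) = -23/3 (d(o) = -8 + ((o + o)/(o + o))/3 = -8 + ((2*o)/((2*o)))/3 = -8 + ((2*o)*(1/(2*o)))/3 = -8 + (⅓)*1 = -8 + ⅓ = -23/3)
v(t) = -⅙ (v(t) = 1/(-6) = -⅙)
T(W, b) = -26 + 36*W (T(W, b) = -4 + (36*W - 1*22) = -4 + (36*W - 22) = -4 + (-22 + 36*W) = -26 + 36*W)
T(v(d(1)), -37) - 1*4117 = (-26 + 36*(-⅙)) - 1*4117 = (-26 - 6) - 4117 = -32 - 4117 = -4149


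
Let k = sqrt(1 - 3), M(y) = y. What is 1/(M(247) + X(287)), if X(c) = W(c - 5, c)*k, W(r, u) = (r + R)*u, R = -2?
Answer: 247/12915520209 - 80360*I*sqrt(2)/12915520209 ≈ 1.9124e-8 - 8.7992e-6*I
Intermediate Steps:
W(r, u) = u*(-2 + r) (W(r, u) = (r - 2)*u = (-2 + r)*u = u*(-2 + r))
k = I*sqrt(2) (k = sqrt(-2) = I*sqrt(2) ≈ 1.4142*I)
X(c) = I*c*sqrt(2)*(-7 + c) (X(c) = (c*(-2 + (c - 5)))*(I*sqrt(2)) = (c*(-2 + (-5 + c)))*(I*sqrt(2)) = (c*(-7 + c))*(I*sqrt(2)) = I*c*sqrt(2)*(-7 + c))
1/(M(247) + X(287)) = 1/(247 + I*287*sqrt(2)*(-7 + 287)) = 1/(247 + I*287*sqrt(2)*280) = 1/(247 + 80360*I*sqrt(2))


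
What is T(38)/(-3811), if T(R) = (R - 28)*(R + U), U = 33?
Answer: -710/3811 ≈ -0.18630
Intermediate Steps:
T(R) = (-28 + R)*(33 + R) (T(R) = (R - 28)*(R + 33) = (-28 + R)*(33 + R))
T(38)/(-3811) = (-924 + 38² + 5*38)/(-3811) = (-924 + 1444 + 190)*(-1/3811) = 710*(-1/3811) = -710/3811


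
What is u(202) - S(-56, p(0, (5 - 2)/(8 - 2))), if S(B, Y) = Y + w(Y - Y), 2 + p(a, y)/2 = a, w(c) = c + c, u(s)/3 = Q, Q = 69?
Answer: 211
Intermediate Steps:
u(s) = 207 (u(s) = 3*69 = 207)
w(c) = 2*c
p(a, y) = -4 + 2*a
S(B, Y) = Y (S(B, Y) = Y + 2*(Y - Y) = Y + 2*0 = Y + 0 = Y)
u(202) - S(-56, p(0, (5 - 2)/(8 - 2))) = 207 - (-4 + 2*0) = 207 - (-4 + 0) = 207 - 1*(-4) = 207 + 4 = 211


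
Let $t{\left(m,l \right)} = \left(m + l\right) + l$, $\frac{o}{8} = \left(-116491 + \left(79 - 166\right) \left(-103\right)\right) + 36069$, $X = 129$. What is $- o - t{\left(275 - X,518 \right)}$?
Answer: $570506$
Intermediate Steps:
$o = -571688$ ($o = 8 \left(\left(-116491 + \left(79 - 166\right) \left(-103\right)\right) + 36069\right) = 8 \left(\left(-116491 - -8961\right) + 36069\right) = 8 \left(\left(-116491 + 8961\right) + 36069\right) = 8 \left(-107530 + 36069\right) = 8 \left(-71461\right) = -571688$)
$t{\left(m,l \right)} = m + 2 l$ ($t{\left(m,l \right)} = \left(l + m\right) + l = m + 2 l$)
$- o - t{\left(275 - X,518 \right)} = \left(-1\right) \left(-571688\right) - \left(\left(275 - 129\right) + 2 \cdot 518\right) = 571688 - \left(\left(275 - 129\right) + 1036\right) = 571688 - \left(146 + 1036\right) = 571688 - 1182 = 570506$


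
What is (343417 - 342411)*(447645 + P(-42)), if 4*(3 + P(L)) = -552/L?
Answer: 3152318102/7 ≈ 4.5033e+8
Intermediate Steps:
P(L) = -3 - 138/L (P(L) = -3 + (-552/L)/4 = -3 - 138/L)
(343417 - 342411)*(447645 + P(-42)) = (343417 - 342411)*(447645 + (-3 - 138/(-42))) = 1006*(447645 + (-3 - 138*(-1/42))) = 1006*(447645 + (-3 + 23/7)) = 1006*(447645 + 2/7) = 1006*(3133517/7) = 3152318102/7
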